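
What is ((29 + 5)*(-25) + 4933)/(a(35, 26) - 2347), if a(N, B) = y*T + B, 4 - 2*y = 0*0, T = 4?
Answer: -1361/771 ≈ -1.7652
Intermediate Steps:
y = 2 (y = 2 - 0*0 = 2 - ½*0 = 2 + 0 = 2)
a(N, B) = 8 + B (a(N, B) = 2*4 + B = 8 + B)
((29 + 5)*(-25) + 4933)/(a(35, 26) - 2347) = ((29 + 5)*(-25) + 4933)/((8 + 26) - 2347) = (34*(-25) + 4933)/(34 - 2347) = (-850 + 4933)/(-2313) = 4083*(-1/2313) = -1361/771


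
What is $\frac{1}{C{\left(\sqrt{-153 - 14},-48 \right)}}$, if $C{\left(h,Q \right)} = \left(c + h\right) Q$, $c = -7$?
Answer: $\frac{7}{10368} + \frac{i \sqrt{167}}{10368} \approx 0.00067515 + 0.0012464 i$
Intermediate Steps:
$C{\left(h,Q \right)} = Q \left(-7 + h\right)$ ($C{\left(h,Q \right)} = \left(-7 + h\right) Q = Q \left(-7 + h\right)$)
$\frac{1}{C{\left(\sqrt{-153 - 14},-48 \right)}} = \frac{1}{\left(-48\right) \left(-7 + \sqrt{-153 - 14}\right)} = \frac{1}{\left(-48\right) \left(-7 + \sqrt{-167}\right)} = \frac{1}{\left(-48\right) \left(-7 + i \sqrt{167}\right)} = \frac{1}{336 - 48 i \sqrt{167}}$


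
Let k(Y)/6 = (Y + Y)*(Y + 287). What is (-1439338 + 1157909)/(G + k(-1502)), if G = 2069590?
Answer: -281429/23968750 ≈ -0.011741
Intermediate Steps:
k(Y) = 12*Y*(287 + Y) (k(Y) = 6*((Y + Y)*(Y + 287)) = 6*((2*Y)*(287 + Y)) = 6*(2*Y*(287 + Y)) = 12*Y*(287 + Y))
(-1439338 + 1157909)/(G + k(-1502)) = (-1439338 + 1157909)/(2069590 + 12*(-1502)*(287 - 1502)) = -281429/(2069590 + 12*(-1502)*(-1215)) = -281429/(2069590 + 21899160) = -281429/23968750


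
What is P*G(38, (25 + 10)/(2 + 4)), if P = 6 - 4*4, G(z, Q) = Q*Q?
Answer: -6125/18 ≈ -340.28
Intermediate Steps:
G(z, Q) = Q²
P = -10 (P = 6 - 16 = -10)
P*G(38, (25 + 10)/(2 + 4)) = -10*(25 + 10)²/(2 + 4)² = -10*(35/6)² = -10*1225/36 = -6125/18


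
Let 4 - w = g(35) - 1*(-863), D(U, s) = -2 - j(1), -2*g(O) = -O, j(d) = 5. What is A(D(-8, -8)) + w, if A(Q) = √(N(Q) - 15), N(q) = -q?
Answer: -1753/2 + 2*I*√2 ≈ -876.5 + 2.8284*I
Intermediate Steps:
g(O) = O/2 (g(O) = -(-1)*O/2 = O/2)
D(U, s) = -7 (D(U, s) = -2 - 1*5 = -2 - 5 = -7)
A(Q) = √(-15 - Q) (A(Q) = √(-Q - 15) = √(-15 - Q))
w = -1753/2 (w = 4 - ((½)*35 - 1*(-863)) = 4 - (35/2 + 863) = 4 - 1*1761/2 = 4 - 1761/2 = -1753/2 ≈ -876.50)
A(D(-8, -8)) + w = √(-15 - 1*(-7)) - 1753/2 = √(-15 + 7) - 1753/2 = √(-8) - 1753/2 = 2*I*√2 - 1753/2 = -1753/2 + 2*I*√2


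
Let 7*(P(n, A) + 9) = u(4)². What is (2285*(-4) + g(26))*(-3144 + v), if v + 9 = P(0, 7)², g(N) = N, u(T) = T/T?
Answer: 28021458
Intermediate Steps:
u(T) = 1
P(n, A) = -62/7 (P(n, A) = -9 + (⅐)*1² = -9 + (⅐)*1 = -9 + ⅐ = -62/7)
v = 3403/49 (v = -9 + (-62/7)² = -9 + 3844/49 = 3403/49 ≈ 69.449)
(2285*(-4) + g(26))*(-3144 + v) = (2285*(-4) + 26)*(-3144 + 3403/49) = (-9140 + 26)*(-150653/49) = -9114*(-150653/49) = 28021458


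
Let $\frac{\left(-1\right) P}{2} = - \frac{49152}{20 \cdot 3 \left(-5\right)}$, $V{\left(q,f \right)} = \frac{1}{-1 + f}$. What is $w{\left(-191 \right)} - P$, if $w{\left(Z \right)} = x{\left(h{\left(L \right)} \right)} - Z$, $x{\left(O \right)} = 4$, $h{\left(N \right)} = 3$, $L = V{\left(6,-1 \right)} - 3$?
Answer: $\frac{13067}{25} \approx 522.68$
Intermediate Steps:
$L = - \frac{7}{2}$ ($L = \frac{1}{-1 - 1} - 3 = \frac{1}{-2} - 3 = - \frac{1}{2} - 3 = - \frac{7}{2} \approx -3.5$)
$w{\left(Z \right)} = 4 - Z$
$P = - \frac{8192}{25}$ ($P = - 2 \left(- \frac{49152}{20 \cdot 3 \left(-5\right)}\right) = - 2 \left(- \frac{49152}{60 \left(-5\right)}\right) = - 2 \left(- \frac{49152}{-300}\right) = - 2 \left(\left(-49152\right) \left(- \frac{1}{300}\right)\right) = \left(-2\right) \frac{4096}{25} = - \frac{8192}{25} \approx -327.68$)
$w{\left(-191 \right)} - P = \left(4 - -191\right) - - \frac{8192}{25} = \left(4 + 191\right) + \frac{8192}{25} = 195 + \frac{8192}{25} = \frac{13067}{25}$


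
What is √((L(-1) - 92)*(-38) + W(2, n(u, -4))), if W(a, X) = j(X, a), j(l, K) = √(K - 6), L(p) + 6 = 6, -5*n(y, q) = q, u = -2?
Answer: √(3496 + 2*I) ≈ 59.127 + 0.0169*I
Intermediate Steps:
n(y, q) = -q/5
L(p) = 0 (L(p) = -6 + 6 = 0)
j(l, K) = √(-6 + K)
W(a, X) = √(-6 + a)
√((L(-1) - 92)*(-38) + W(2, n(u, -4))) = √((0 - 92)*(-38) + √(-6 + 2)) = √(-92*(-38) + √(-4)) = √(3496 + 2*I)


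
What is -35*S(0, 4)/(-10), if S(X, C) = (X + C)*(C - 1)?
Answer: 42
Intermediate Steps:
S(X, C) = (-1 + C)*(C + X) (S(X, C) = (C + X)*(-1 + C) = (-1 + C)*(C + X))
-35*S(0, 4)/(-10) = -35*(4² - 1*4 - 1*0 + 4*0)/(-10) = -35*(16 - 4 + 0 + 0)*(-⅒) = -35*12*(-⅒) = -420*(-⅒) = 42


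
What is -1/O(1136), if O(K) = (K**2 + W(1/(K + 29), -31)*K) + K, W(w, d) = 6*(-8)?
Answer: -1/1237104 ≈ -8.0834e-7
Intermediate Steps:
W(w, d) = -48
O(K) = K**2 - 47*K (O(K) = (K**2 - 48*K) + K = K**2 - 47*K)
-1/O(1136) = -1/(1136*(-47 + 1136)) = -1/(1136*1089) = -1/1237104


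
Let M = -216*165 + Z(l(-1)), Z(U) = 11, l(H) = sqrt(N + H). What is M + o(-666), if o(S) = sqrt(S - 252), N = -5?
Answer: -35629 + 3*I*sqrt(102) ≈ -35629.0 + 30.299*I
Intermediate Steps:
l(H) = sqrt(-5 + H)
M = -35629 (M = -216*165 + 11 = -35640 + 11 = -35629)
o(S) = sqrt(-252 + S)
M + o(-666) = -35629 + sqrt(-252 - 666) = -35629 + sqrt(-918) = -35629 + 3*I*sqrt(102)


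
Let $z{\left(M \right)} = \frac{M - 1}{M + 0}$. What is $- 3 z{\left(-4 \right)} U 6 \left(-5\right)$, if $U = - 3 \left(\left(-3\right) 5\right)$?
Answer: $\frac{10125}{2} \approx 5062.5$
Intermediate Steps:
$U = 45$ ($U = \left(-3\right) \left(-15\right) = 45$)
$z{\left(M \right)} = \frac{-1 + M}{M}$
$- 3 z{\left(-4 \right)} U 6 \left(-5\right) = - 3 \frac{-1 - 4}{-4} \cdot 45 \cdot 6 \left(-5\right) = - 3 \left(\left(- \frac{1}{4}\right) \left(-5\right)\right) 270 \left(-5\right) = \left(-3\right) \frac{5}{4} \left(-1350\right) = \left(- \frac{15}{4}\right) \left(-1350\right) = \frac{10125}{2}$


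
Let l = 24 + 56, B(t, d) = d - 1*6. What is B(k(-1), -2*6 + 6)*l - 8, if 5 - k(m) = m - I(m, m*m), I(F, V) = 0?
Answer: -968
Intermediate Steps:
k(m) = 5 - m (k(m) = 5 - (m - 1*0) = 5 - (m + 0) = 5 - m)
B(t, d) = -6 + d (B(t, d) = d - 6 = -6 + d)
l = 80
B(k(-1), -2*6 + 6)*l - 8 = (-6 + (-2*6 + 6))*80 - 8 = (-6 + (-12 + 6))*80 - 8 = (-6 - 6)*80 - 8 = -12*80 - 8 = -960 - 8 = -968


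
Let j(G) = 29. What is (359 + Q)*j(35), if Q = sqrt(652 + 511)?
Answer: 10411 + 29*sqrt(1163) ≈ 11400.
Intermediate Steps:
Q = sqrt(1163) ≈ 34.103
(359 + Q)*j(35) = (359 + sqrt(1163))*29 = 10411 + 29*sqrt(1163)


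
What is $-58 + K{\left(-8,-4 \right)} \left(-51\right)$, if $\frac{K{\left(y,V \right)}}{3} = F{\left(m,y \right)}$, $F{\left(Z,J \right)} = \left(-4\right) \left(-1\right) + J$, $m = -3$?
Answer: $554$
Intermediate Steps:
$F{\left(Z,J \right)} = 4 + J$
$K{\left(y,V \right)} = 12 + 3 y$ ($K{\left(y,V \right)} = 3 \left(4 + y\right) = 12 + 3 y$)
$-58 + K{\left(-8,-4 \right)} \left(-51\right) = -58 + \left(12 + 3 \left(-8\right)\right) \left(-51\right) = -58 + \left(12 - 24\right) \left(-51\right) = -58 - -612 = -58 + 612 = 554$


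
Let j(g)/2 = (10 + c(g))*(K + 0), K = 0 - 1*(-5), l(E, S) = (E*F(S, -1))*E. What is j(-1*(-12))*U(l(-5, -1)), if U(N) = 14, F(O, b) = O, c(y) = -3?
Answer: 980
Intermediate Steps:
l(E, S) = S*E² (l(E, S) = (E*S)*E = S*E²)
K = 5 (K = 0 + 5 = 5)
j(g) = 70 (j(g) = 2*((10 - 3)*(5 + 0)) = 2*(7*5) = 2*35 = 70)
j(-1*(-12))*U(l(-5, -1)) = 70*14 = 980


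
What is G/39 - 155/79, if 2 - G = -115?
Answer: 82/79 ≈ 1.0380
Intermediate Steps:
G = 117 (G = 2 - 1*(-115) = 2 + 115 = 117)
G/39 - 155/79 = 117/39 - 155/79 = 117*(1/39) - 155*1/79 = 3 - 155/79 = 82/79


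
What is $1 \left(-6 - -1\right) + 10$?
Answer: $5$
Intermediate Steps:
$1 \left(-6 - -1\right) + 10 = 1 \left(-6 + \left(4 - 3\right)\right) + 10 = 1 \left(-6 + 1\right) + 10 = 1 \left(-5\right) + 10 = -5 + 10 = 5$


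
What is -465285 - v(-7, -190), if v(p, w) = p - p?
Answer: -465285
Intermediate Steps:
v(p, w) = 0
-465285 - v(-7, -190) = -465285 - 1*0 = -465285 + 0 = -465285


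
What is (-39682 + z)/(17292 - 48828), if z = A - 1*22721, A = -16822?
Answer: 79225/31536 ≈ 2.5122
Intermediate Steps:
z = -39543 (z = -16822 - 1*22721 = -16822 - 22721 = -39543)
(-39682 + z)/(17292 - 48828) = (-39682 - 39543)/(17292 - 48828) = -79225/(-31536) = -79225*(-1/31536) = 79225/31536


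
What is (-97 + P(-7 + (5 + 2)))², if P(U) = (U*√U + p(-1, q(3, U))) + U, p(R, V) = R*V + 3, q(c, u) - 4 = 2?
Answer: 10000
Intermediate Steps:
q(c, u) = 6 (q(c, u) = 4 + 2 = 6)
p(R, V) = 3 + R*V
P(U) = -3 + U + U^(3/2) (P(U) = (U*√U + (3 - 1*6)) + U = (U^(3/2) + (3 - 6)) + U = (U^(3/2) - 3) + U = (-3 + U^(3/2)) + U = -3 + U + U^(3/2))
(-97 + P(-7 + (5 + 2)))² = (-97 + (-3 + (-7 + (5 + 2)) + (-7 + (5 + 2))^(3/2)))² = (-97 + (-3 + (-7 + 7) + (-7 + 7)^(3/2)))² = (-97 + (-3 + 0 + 0^(3/2)))² = (-97 + (-3 + 0 + 0))² = (-97 - 3)² = (-100)² = 10000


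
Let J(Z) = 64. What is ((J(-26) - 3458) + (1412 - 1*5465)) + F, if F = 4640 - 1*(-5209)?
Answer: 2402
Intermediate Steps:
F = 9849 (F = 4640 + 5209 = 9849)
((J(-26) - 3458) + (1412 - 1*5465)) + F = ((64 - 3458) + (1412 - 1*5465)) + 9849 = (-3394 + (1412 - 5465)) + 9849 = (-3394 - 4053) + 9849 = -7447 + 9849 = 2402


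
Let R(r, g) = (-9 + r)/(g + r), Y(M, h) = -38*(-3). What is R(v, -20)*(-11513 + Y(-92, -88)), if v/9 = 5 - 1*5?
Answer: -102591/20 ≈ -5129.5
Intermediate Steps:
v = 0 (v = 9*(5 - 1*5) = 9*(5 - 5) = 9*0 = 0)
Y(M, h) = 114
R(r, g) = (-9 + r)/(g + r)
R(v, -20)*(-11513 + Y(-92, -88)) = ((-9 + 0)/(-20 + 0))*(-11513 + 114) = (-9/(-20))*(-11399) = -1/20*(-9)*(-11399) = (9/20)*(-11399) = -102591/20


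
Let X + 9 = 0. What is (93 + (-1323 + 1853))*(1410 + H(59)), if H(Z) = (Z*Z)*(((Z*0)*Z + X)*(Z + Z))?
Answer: -2302241676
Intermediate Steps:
X = -9 (X = -9 + 0 = -9)
H(Z) = -18*Z³ (H(Z) = (Z*Z)*(((Z*0)*Z - 9)*(Z + Z)) = Z²*((0*Z - 9)*(2*Z)) = Z²*((0 - 9)*(2*Z)) = Z²*(-18*Z) = -18*Z³)
(93 + (-1323 + 1853))*(1410 + H(59)) = (93 + (-1323 + 1853))*(1410 - 18*59³) = (93 + 530)*(1410 - 18*205379) = 623*(1410 - 3696822) = 623*(-3695412) = -2302241676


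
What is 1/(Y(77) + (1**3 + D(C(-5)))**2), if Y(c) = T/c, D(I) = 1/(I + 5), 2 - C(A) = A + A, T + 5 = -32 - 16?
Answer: 22253/9631 ≈ 2.3106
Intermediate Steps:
T = -53 (T = -5 + (-32 - 16) = -5 - 48 = -53)
C(A) = 2 - 2*A (C(A) = 2 - (A + A) = 2 - 2*A)
D(I) = 1/(5 + I)
Y(c) = -53/c
1/(Y(77) + (1**3 + D(C(-5)))**2) = 1/(-53/77 + (1**3 + 1/(5 + (2 - 2*(-5))))**2) = 1/(-53*1/77 + (1 + 1/(5 + (2 + 10)))**2) = 1/(-53/77 + (1 + 1/(5 + 12))**2) = 1/(-53/77 + (1 + 1/17)**2) = 1/(-53/77 + (18/17)**2) = 1/(-53/77 + 324/289) = 1/(9631/22253) = 22253/9631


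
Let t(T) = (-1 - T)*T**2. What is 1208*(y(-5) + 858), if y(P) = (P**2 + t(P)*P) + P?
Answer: 456624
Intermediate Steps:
t(T) = T**2*(-1 - T)
y(P) = P + P**2 + P**3*(-1 - P) (y(P) = (P**2 + (P**2*(-1 - P))*P) + P = (P**2 + P**3*(-1 - P)) + P = P + P**2 + P**3*(-1 - P))
1208*(y(-5) + 858) = 1208*(-5*(1 - 5 - 1*(-5)**2 - 1*(-5)**3) + 858) = 1208*(-5*(1 - 5 - 1*25 - 1*(-125)) + 858) = 1208*(-5*(1 - 5 - 25 + 125) + 858) = 1208*(-5*96 + 858) = 1208*(-480 + 858) = 1208*378 = 456624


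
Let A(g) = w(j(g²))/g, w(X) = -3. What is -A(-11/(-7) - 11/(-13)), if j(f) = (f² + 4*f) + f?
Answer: 273/220 ≈ 1.2409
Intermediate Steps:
j(f) = f² + 5*f
A(g) = -3/g
-A(-11/(-7) - 11/(-13)) = -(-3)/(-11/(-7) - 11/(-13)) = -(-3)/(-11*(-⅐) - 11*(-1/13)) = -(-3)/(11/7 + 11/13) = -(-3)/220/91 = -(-3)*91/220 = -1*(-273/220) = 273/220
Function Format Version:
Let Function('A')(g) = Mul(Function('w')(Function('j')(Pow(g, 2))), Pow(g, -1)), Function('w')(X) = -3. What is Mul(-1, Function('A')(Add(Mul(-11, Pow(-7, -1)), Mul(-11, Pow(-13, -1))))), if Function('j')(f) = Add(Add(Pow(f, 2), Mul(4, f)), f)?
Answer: Rational(273, 220) ≈ 1.2409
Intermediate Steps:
Function('j')(f) = Add(Pow(f, 2), Mul(5, f))
Function('A')(g) = Mul(-3, Pow(g, -1))
Mul(-1, Function('A')(Add(Mul(-11, Pow(-7, -1)), Mul(-11, Pow(-13, -1))))) = Mul(-1, Mul(-3, Pow(Add(Mul(-11, Pow(-7, -1)), Mul(-11, Pow(-13, -1))), -1))) = Mul(-1, Mul(-3, Pow(Add(Mul(-11, Rational(-1, 7)), Mul(-11, Rational(-1, 13))), -1))) = Mul(-1, Mul(-3, Pow(Add(Rational(11, 7), Rational(11, 13)), -1))) = Mul(-1, Mul(-3, Pow(Rational(220, 91), -1))) = Mul(-1, Mul(-3, Rational(91, 220))) = Mul(-1, Rational(-273, 220)) = Rational(273, 220)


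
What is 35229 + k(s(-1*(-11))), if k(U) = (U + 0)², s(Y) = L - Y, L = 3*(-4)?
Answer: 35758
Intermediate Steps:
L = -12
s(Y) = -12 - Y
k(U) = U²
35229 + k(s(-1*(-11))) = 35229 + (-12 - (-1)*(-11))² = 35229 + (-12 - 1*11)² = 35229 + (-12 - 11)² = 35229 + (-23)² = 35229 + 529 = 35758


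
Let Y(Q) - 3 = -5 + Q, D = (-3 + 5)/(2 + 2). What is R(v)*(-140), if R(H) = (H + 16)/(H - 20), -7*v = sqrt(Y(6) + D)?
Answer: 4391660/39191 - 105840*sqrt(2)/39191 ≈ 108.24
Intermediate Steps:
D = 1/2 (D = 2/4 = 2*(1/4) = 1/2 ≈ 0.50000)
Y(Q) = -2 + Q (Y(Q) = 3 + (-5 + Q) = -2 + Q)
v = -3*sqrt(2)/14 (v = -sqrt((-2 + 6) + 1/2)/7 = -sqrt(4 + 1/2)/7 = -3*sqrt(2)/14 ≈ -0.30305)
R(H) = (16 + H)/(-20 + H)
R(v)*(-140) = ((16 - 3*sqrt(2)/14)/(-20 - 3*sqrt(2)/14))*(-140) = -140*(16 - 3*sqrt(2)/14)/(-20 - 3*sqrt(2)/14)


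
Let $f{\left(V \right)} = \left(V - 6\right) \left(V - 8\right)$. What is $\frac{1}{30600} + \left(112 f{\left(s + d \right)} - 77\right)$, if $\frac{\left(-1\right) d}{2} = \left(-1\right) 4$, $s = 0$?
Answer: $- \frac{2356199}{30600} \approx -77.0$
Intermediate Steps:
$d = 8$ ($d = - 2 \left(\left(-1\right) 4\right) = \left(-2\right) \left(-4\right) = 8$)
$f{\left(V \right)} = \left(-8 + V\right) \left(-6 + V\right)$ ($f{\left(V \right)} = \left(-6 + V\right) \left(-8 + V\right) = \left(-8 + V\right) \left(-6 + V\right)$)
$\frac{1}{30600} + \left(112 f{\left(s + d \right)} - 77\right) = \frac{1}{30600} - \left(77 - 112 \left(48 + \left(0 + 8\right)^{2} - 14 \left(0 + 8\right)\right)\right) = \frac{1}{30600} - \left(77 - 112 \left(48 + 8^{2} - 112\right)\right) = \frac{1}{30600} - \left(77 - 112 \left(48 + 64 - 112\right)\right) = \frac{1}{30600} + \left(112 \cdot 0 - 77\right) = \frac{1}{30600} + \left(0 - 77\right) = \frac{1}{30600} - 77 = - \frac{2356199}{30600}$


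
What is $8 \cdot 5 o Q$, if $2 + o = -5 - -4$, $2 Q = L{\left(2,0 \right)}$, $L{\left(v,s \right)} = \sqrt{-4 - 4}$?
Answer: $- 120 i \sqrt{2} \approx - 169.71 i$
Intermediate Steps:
$L{\left(v,s \right)} = 2 i \sqrt{2}$ ($L{\left(v,s \right)} = \sqrt{-8} = 2 i \sqrt{2}$)
$Q = i \sqrt{2}$ ($Q = \frac{2 i \sqrt{2}}{2} = i \sqrt{2} \approx 1.4142 i$)
$o = -3$ ($o = -2 - 1 = -3$)
$8 \cdot 5 o Q = 8 \cdot 5 \left(-3\right) i \sqrt{2} = 8 \left(- 15 i \sqrt{2}\right) = - 120 i \sqrt{2}$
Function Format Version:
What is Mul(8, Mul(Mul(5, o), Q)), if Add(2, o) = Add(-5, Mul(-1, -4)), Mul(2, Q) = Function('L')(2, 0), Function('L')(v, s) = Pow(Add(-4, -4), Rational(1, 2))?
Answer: Mul(-120, I, Pow(2, Rational(1, 2))) ≈ Mul(-169.71, I)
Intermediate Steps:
Function('L')(v, s) = Mul(2, I, Pow(2, Rational(1, 2))) (Function('L')(v, s) = Pow(-8, Rational(1, 2)) = Mul(2, I, Pow(2, Rational(1, 2))))
Q = Mul(I, Pow(2, Rational(1, 2))) (Q = Mul(Rational(1, 2), Mul(2, I, Pow(2, Rational(1, 2)))) = Mul(I, Pow(2, Rational(1, 2))) ≈ Mul(1.4142, I))
o = -3 (o = Add(-2, Add(-5, Mul(-1, -4))) = Add(-2, Add(-5, 4)) = Add(-2, -1) = -3)
Mul(8, Mul(Mul(5, o), Q)) = Mul(8, Mul(Mul(5, -3), Mul(I, Pow(2, Rational(1, 2))))) = Mul(8, Mul(-15, Mul(I, Pow(2, Rational(1, 2))))) = Mul(8, Mul(-15, I, Pow(2, Rational(1, 2)))) = Mul(-120, I, Pow(2, Rational(1, 2)))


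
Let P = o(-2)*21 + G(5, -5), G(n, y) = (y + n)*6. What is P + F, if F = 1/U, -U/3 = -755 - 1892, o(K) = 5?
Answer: 833806/7941 ≈ 105.00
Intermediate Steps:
G(n, y) = 6*n + 6*y (G(n, y) = (n + y)*6 = 6*n + 6*y)
U = 7941 (U = -3*(-755 - 1892) = -3*(-2647) = 7941)
P = 105 (P = 5*21 + (6*5 + 6*(-5)) = 105 + (30 - 30) = 105 + 0 = 105)
F = 1/7941 ≈ 0.00012593
P + F = 105 + 1/7941 = 833806/7941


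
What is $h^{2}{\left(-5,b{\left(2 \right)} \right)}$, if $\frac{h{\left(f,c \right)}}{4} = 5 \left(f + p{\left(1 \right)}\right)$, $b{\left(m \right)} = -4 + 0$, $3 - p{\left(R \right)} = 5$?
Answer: $19600$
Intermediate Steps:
$p{\left(R \right)} = -2$ ($p{\left(R \right)} = 3 - 5 = -2$)
$b{\left(m \right)} = -4$
$h{\left(f,c \right)} = -40 + 20 f$ ($h{\left(f,c \right)} = 4 \cdot 5 \left(f - 2\right) = 4 \cdot 5 \left(-2 + f\right) = 4 \left(-10 + 5 f\right) = -40 + 20 f$)
$h^{2}{\left(-5,b{\left(2 \right)} \right)} = \left(-40 + 20 \left(-5\right)\right)^{2} = \left(-40 - 100\right)^{2} = \left(-140\right)^{2} = 19600$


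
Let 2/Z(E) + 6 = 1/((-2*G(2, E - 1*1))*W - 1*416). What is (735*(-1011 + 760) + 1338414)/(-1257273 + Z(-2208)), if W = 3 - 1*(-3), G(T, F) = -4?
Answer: -2549029161/2777316793 ≈ -0.91780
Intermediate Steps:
W = 6 (W = 3 + 3 = 6)
Z(E) = -736/2209 (Z(E) = 2/(-6 + 1/(-2*(-4)*6 - 1*416)) = 2/(-6 + 1/(8*6 - 416)) = 2/(-6 + 1/(48 - 416)) = 2/(-6 + 1/(-368)) = 2/(-6 - 1/368) = 2/(-2209/368) = 2*(-368/2209) = -736/2209)
(735*(-1011 + 760) + 1338414)/(-1257273 + Z(-2208)) = (735*(-1011 + 760) + 1338414)/(-1257273 - 736/2209) = (735*(-251) + 1338414)/(-2777316793/2209) = (-184485 + 1338414)*(-2209/2777316793) = 1153929*(-2209/2777316793) = -2549029161/2777316793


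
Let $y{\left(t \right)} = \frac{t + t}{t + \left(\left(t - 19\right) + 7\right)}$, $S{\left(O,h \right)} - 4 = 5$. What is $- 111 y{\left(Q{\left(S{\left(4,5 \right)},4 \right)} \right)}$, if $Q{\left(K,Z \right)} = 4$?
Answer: $222$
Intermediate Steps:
$S{\left(O,h \right)} = 9$ ($S{\left(O,h \right)} = 4 + 5 = 9$)
$y{\left(t \right)} = \frac{2 t}{-12 + 2 t}$ ($y{\left(t \right)} = \frac{2 t}{t + \left(\left(-19 + t\right) + 7\right)} = \frac{2 t}{t + \left(-12 + t\right)} = \frac{2 t}{-12 + 2 t}$)
$- 111 y{\left(Q{\left(S{\left(4,5 \right)},4 \right)} \right)} = - 111 \frac{4}{-6 + 4} = - 111 \frac{4}{-2} = - 111 \cdot 4 \left(- \frac{1}{2}\right) = \left(-111\right) \left(-2\right) = 222$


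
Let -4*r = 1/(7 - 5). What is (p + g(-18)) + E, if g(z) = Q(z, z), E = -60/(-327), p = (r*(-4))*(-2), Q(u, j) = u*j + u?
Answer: 33265/109 ≈ 305.18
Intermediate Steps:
Q(u, j) = u + j*u (Q(u, j) = j*u + u = u + j*u)
r = -⅛ (r = -1/(4*(7 - 5)) = -¼/2 = -¼*½ = -⅛ ≈ -0.12500)
p = -1 (p = -⅛*(-4)*(-2) = (½)*(-2) = -1)
E = 20/109 (E = -60*(-1/327) = 20/109 ≈ 0.18349)
g(z) = z*(1 + z)
(p + g(-18)) + E = (-1 - 18*(1 - 18)) + 20/109 = (-1 - 18*(-17)) + 20/109 = (-1 + 306) + 20/109 = 305 + 20/109 = 33265/109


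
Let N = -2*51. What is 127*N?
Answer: -12954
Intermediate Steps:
N = -102
127*N = 127*(-102) = -12954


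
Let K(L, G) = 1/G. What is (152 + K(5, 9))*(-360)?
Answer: -54760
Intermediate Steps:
(152 + K(5, 9))*(-360) = (152 + 1/9)*(-360) = (1369/9)*(-360) = -54760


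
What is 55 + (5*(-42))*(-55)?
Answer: 11605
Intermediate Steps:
55 + (5*(-42))*(-55) = 55 - 210*(-55) = 55 + 11550 = 11605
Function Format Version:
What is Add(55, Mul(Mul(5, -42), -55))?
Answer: 11605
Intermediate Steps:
Add(55, Mul(Mul(5, -42), -55)) = Add(55, Mul(-210, -55)) = Add(55, 11550) = 11605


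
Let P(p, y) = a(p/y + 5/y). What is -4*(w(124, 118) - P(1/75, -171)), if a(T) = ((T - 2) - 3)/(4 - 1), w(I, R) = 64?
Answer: -10107604/38475 ≈ -262.71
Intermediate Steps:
a(T) = -5/3 + T/3 (a(T) = ((-2 + T) - 3)/3 = (-5 + T)*(⅓) = -5/3 + T/3)
P(p, y) = -5/3 + 5/(3*y) + p/(3*y) (P(p, y) = -5/3 + (p/y + 5/y)/3 = -5/3 + (5/y + p/y)/3 = -5/3 + (5/(3*y) + p/(3*y)) = -5/3 + 5/(3*y) + p/(3*y))
-4*(w(124, 118) - P(1/75, -171)) = -4*(64 - (5 + 1/75 - 5*(-171))/(3*(-171))) = -4*(64 - (-1)*(5 + 1/75 + 855)/(3*171)) = -4*(64 - (-1)*64501/(3*171*75)) = -4*(64 - 1*(-64501/38475)) = -4*(64 + 64501/38475) = -4*2526901/38475 = -10107604/38475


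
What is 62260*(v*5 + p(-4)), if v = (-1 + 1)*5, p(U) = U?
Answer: -249040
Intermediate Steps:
v = 0 (v = 0*5 = 0)
62260*(v*5 + p(-4)) = 62260*(0*5 - 4) = 62260*(0 - 4) = 62260*(-4) = -249040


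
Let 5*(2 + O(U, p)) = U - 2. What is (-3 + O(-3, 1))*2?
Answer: -12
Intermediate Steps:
O(U, p) = -12/5 + U/5 (O(U, p) = -2 + (U - 2)/5 = -2 + (-2 + U)/5 = -2 + (-⅖ + U/5) = -12/5 + U/5)
(-3 + O(-3, 1))*2 = (-3 + (-12/5 + (⅕)*(-3)))*2 = (-3 + (-12/5 - ⅗))*2 = (-3 - 3)*2 = -6*2 = -12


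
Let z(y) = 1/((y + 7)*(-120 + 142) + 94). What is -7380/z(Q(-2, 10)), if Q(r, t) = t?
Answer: -3453840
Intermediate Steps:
z(y) = 1/(248 + 22*y) (z(y) = 1/((7 + y)*22 + 94) = 1/((154 + 22*y) + 94) = 1/(248 + 22*y))
-7380/z(Q(-2, 10)) = -7380/(1/(2*(124 + 11*10))) = -7380/(1/(2*(124 + 110))) = -7380/((1/2)/234) = -7380/((1/2)*(1/234)) = -7380/1/468 = -7380*468 = -3453840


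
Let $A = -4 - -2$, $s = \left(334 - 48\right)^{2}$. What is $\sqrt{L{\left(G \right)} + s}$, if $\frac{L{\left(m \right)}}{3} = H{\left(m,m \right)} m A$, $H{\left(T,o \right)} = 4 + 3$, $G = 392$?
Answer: $2 \sqrt{16333} \approx 255.6$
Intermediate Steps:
$H{\left(T,o \right)} = 7$
$s = 81796$ ($s = 286^{2} = 81796$)
$A = -2$ ($A = -4 + 2 = -2$)
$L{\left(m \right)} = - 42 m$ ($L{\left(m \right)} = 3 \cdot 7 m \left(-2\right) = 3 \left(- 14 m\right) = - 42 m$)
$\sqrt{L{\left(G \right)} + s} = \sqrt{\left(-42\right) 392 + 81796} = \sqrt{-16464 + 81796} = \sqrt{65332} = 2 \sqrt{16333}$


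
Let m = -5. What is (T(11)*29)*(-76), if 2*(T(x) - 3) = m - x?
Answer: 11020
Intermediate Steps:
T(x) = ½ - x/2 (T(x) = 3 + (-5 - x)/2 = 3 + (-5/2 - x/2) = ½ - x/2)
(T(11)*29)*(-76) = ((½ - ½*11)*29)*(-76) = ((½ - 11/2)*29)*(-76) = -5*29*(-76) = -145*(-76) = 11020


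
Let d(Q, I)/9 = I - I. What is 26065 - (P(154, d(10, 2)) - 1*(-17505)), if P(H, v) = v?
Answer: 8560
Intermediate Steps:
d(Q, I) = 0 (d(Q, I) = 9*(I - I) = 9*0 = 0)
26065 - (P(154, d(10, 2)) - 1*(-17505)) = 26065 - (0 - 1*(-17505)) = 26065 - (0 + 17505) = 26065 - 1*17505 = 26065 - 17505 = 8560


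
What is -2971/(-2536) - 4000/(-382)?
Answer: 5639461/484376 ≈ 11.643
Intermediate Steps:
-2971/(-2536) - 4000/(-382) = -2971*(-1/2536) - 4000*(-1/382) = 2971/2536 + 2000/191 = 5639461/484376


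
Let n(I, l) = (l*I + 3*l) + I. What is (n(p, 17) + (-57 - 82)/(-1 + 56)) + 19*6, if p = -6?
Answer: 2996/55 ≈ 54.473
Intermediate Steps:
n(I, l) = I + 3*l + I*l (n(I, l) = (I*l + 3*l) + I = (3*l + I*l) + I = I + 3*l + I*l)
(n(p, 17) + (-57 - 82)/(-1 + 56)) + 19*6 = ((-6 + 3*17 - 6*17) + (-57 - 82)/(-1 + 56)) + 19*6 = ((-6 + 51 - 102) - 139/55) + 114 = (-57 - 139*1/55) + 114 = (-57 - 139/55) + 114 = -3274/55 + 114 = 2996/55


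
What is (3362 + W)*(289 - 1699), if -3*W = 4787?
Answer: -2490530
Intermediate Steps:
W = -4787/3 (W = -1/3*4787 = -4787/3 ≈ -1595.7)
(3362 + W)*(289 - 1699) = (3362 - 4787/3)*(289 - 1699) = (5299/3)*(-1410) = -2490530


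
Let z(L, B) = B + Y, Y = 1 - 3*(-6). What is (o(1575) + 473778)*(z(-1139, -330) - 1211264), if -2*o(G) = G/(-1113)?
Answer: -60845954385225/106 ≈ -5.7402e+11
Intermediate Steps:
Y = 19 (Y = 1 + 18 = 19)
o(G) = G/2226 (o(G) = -G/(2*(-1113)) = -G*(-1)/(2*1113) = -(-1)*G/2226 = G/2226)
z(L, B) = 19 + B (z(L, B) = B + 19 = 19 + B)
(o(1575) + 473778)*(z(-1139, -330) - 1211264) = ((1/2226)*1575 + 473778)*((19 - 330) - 1211264) = (75/106 + 473778)*(-311 - 1211264) = (50220543/106)*(-1211575) = -60845954385225/106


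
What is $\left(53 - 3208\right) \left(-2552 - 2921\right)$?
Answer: $17267315$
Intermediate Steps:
$\left(53 - 3208\right) \left(-2552 - 2921\right) = \left(-3155\right) \left(-5473\right) = 17267315$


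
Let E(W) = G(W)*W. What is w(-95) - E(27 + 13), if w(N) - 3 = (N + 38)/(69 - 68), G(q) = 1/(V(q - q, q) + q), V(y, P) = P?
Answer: -109/2 ≈ -54.500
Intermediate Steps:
G(q) = 1/(2*q) (G(q) = 1/(q + q) = 1/(2*q))
E(W) = ½ (E(W) = (1/(2*W))*W = ½)
w(N) = 41 + N (w(N) = 3 + (N + 38)/(69 - 68) = 3 + (38 + N)/1 = 3 + (38 + N)*1 = 3 + (38 + N) = 41 + N)
w(-95) - E(27 + 13) = (41 - 95) - 1*½ = -54 - ½ = -109/2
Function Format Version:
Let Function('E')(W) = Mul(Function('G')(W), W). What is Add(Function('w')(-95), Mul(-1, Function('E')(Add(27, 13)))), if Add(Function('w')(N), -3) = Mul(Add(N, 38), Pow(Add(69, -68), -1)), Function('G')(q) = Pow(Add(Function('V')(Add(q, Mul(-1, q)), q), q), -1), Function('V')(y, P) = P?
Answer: Rational(-109, 2) ≈ -54.500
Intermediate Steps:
Function('G')(q) = Mul(Rational(1, 2), Pow(q, -1)) (Function('G')(q) = Pow(Add(q, q), -1) = Pow(Mul(2, q), -1) = Mul(Rational(1, 2), Pow(q, -1)))
Function('E')(W) = Rational(1, 2) (Function('E')(W) = Mul(Mul(Rational(1, 2), Pow(W, -1)), W) = Rational(1, 2))
Function('w')(N) = Add(41, N) (Function('w')(N) = Add(3, Mul(Add(N, 38), Pow(Add(69, -68), -1))) = Add(3, Mul(Add(38, N), Pow(1, -1))) = Add(3, Mul(Add(38, N), 1)) = Add(3, Add(38, N)) = Add(41, N))
Add(Function('w')(-95), Mul(-1, Function('E')(Add(27, 13)))) = Add(Add(41, -95), Mul(-1, Rational(1, 2))) = Add(-54, Rational(-1, 2)) = Rational(-109, 2)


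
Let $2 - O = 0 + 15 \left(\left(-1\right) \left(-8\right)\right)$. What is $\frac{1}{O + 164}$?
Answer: $\frac{1}{46} \approx 0.021739$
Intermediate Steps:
$O = -118$ ($O = 2 - \left(0 + 15 \left(\left(-1\right) \left(-8\right)\right)\right) = 2 - \left(0 + 15 \cdot 8\right) = 2 - \left(0 + 120\right) = 2 - 120 = -118$)
$\frac{1}{O + 164} = \frac{1}{-118 + 164} = \frac{1}{46}$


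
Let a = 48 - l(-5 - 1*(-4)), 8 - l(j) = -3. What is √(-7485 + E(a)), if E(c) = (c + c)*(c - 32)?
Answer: I*√7115 ≈ 84.35*I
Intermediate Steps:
l(j) = 11 (l(j) = 8 - 1*(-3) = 8 + 3 = 11)
a = 37 (a = 48 - 1*11 = 48 - 11 = 37)
E(c) = 2*c*(-32 + c) (E(c) = (2*c)*(-32 + c) = 2*c*(-32 + c))
√(-7485 + E(a)) = √(-7485 + 2*37*(-32 + 37)) = √(-7485 + 2*37*5) = √(-7485 + 370) = √(-7115) = I*√7115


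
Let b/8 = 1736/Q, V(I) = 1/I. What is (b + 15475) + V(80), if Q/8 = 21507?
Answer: 26625826387/1720560 ≈ 15475.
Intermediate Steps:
Q = 172056 (Q = 8*21507 = 172056)
b = 1736/21507 (b = 8*(1736/172056) = 8*(1736*(1/172056)) = 8*(217/21507) = 1736/21507 ≈ 0.080718)
(b + 15475) + V(80) = (1736/21507 + 15475) + 1/80 = 332822561/21507 + 1/80 = 26625826387/1720560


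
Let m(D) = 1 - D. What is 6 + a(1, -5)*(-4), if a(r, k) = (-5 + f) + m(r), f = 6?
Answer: 2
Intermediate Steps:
a(r, k) = 2 - r (a(r, k) = (-5 + 6) + (1 - r) = 1 + (1 - r) = 2 - r)
6 + a(1, -5)*(-4) = 6 + (2 - 1*1)*(-4) = 6 + (2 - 1)*(-4) = 6 + 1*(-4) = 6 - 4 = 2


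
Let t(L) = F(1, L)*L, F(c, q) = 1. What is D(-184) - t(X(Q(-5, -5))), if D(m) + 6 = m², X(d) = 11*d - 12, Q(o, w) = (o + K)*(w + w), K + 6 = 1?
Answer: 32762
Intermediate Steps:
K = -5 (K = -6 + 1 = -5)
Q(o, w) = 2*w*(-5 + o) (Q(o, w) = (o - 5)*(w + w) = (-5 + o)*(2*w) = 2*w*(-5 + o))
X(d) = -12 + 11*d
D(m) = -6 + m²
t(L) = L (t(L) = 1*L = L)
D(-184) - t(X(Q(-5, -5))) = (-6 + (-184)²) - (-12 + 11*(2*(-5)*(-5 - 5))) = (-6 + 33856) - (-12 + 11*(2*(-5)*(-10))) = 33850 - (-12 + 11*100) = 33850 - (-12 + 1100) = 33850 - 1*1088 = 33850 - 1088 = 32762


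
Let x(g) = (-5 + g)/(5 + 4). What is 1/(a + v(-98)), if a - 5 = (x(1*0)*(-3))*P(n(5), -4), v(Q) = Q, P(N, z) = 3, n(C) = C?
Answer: -1/88 ≈ -0.011364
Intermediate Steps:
x(g) = -5/9 + g/9 (x(g) = (-5 + g)/9 = (-5 + g)*(⅑) = -5/9 + g/9)
a = 10 (a = 5 + ((-5/9 + (1*0)/9)*(-3))*3 = 5 + ((-5/9 + (⅑)*0)*(-3))*3 = 5 + ((-5/9 + 0)*(-3))*3 = 5 - 5/9*(-3)*3 = 5 + (5/3)*3 = 5 + 5 = 10)
1/(a + v(-98)) = 1/(10 - 98) = 1/(-88) = -1/88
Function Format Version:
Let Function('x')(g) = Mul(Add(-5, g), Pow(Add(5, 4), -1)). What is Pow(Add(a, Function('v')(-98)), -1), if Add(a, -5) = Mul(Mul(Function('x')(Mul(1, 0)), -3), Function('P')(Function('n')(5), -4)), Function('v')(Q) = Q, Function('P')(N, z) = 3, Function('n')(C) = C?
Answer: Rational(-1, 88) ≈ -0.011364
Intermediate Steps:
Function('x')(g) = Add(Rational(-5, 9), Mul(Rational(1, 9), g)) (Function('x')(g) = Mul(Add(-5, g), Pow(9, -1)) = Mul(Add(-5, g), Rational(1, 9)) = Add(Rational(-5, 9), Mul(Rational(1, 9), g)))
a = 10 (a = Add(5, Mul(Mul(Add(Rational(-5, 9), Mul(Rational(1, 9), Mul(1, 0))), -3), 3)) = Add(5, Mul(Mul(Add(Rational(-5, 9), Mul(Rational(1, 9), 0)), -3), 3)) = Add(5, Mul(Mul(Add(Rational(-5, 9), 0), -3), 3)) = Add(5, Mul(Mul(Rational(-5, 9), -3), 3)) = Add(5, Mul(Rational(5, 3), 3)) = Add(5, 5) = 10)
Pow(Add(a, Function('v')(-98)), -1) = Pow(Add(10, -98), -1) = Pow(-88, -1) = Rational(-1, 88)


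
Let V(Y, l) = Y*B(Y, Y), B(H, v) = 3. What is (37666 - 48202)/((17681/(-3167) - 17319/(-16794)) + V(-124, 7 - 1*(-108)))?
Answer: 186791332176/6675833299 ≈ 27.980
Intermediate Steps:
V(Y, l) = 3*Y (V(Y, l) = Y*3 = 3*Y)
(37666 - 48202)/((17681/(-3167) - 17319/(-16794)) + V(-124, 7 - 1*(-108))) = (37666 - 48202)/((17681/(-3167) - 17319/(-16794)) + 3*(-124)) = -10536/((17681*(-1/3167) - 17319*(-1/16794)) - 372) = -10536/((-17681/3167 + 5773/5598) - 372) = -10536/(-80695147/17728866 - 372) = -10536/(-6675833299/17728866) = -10536*(-17728866/6675833299) = 186791332176/6675833299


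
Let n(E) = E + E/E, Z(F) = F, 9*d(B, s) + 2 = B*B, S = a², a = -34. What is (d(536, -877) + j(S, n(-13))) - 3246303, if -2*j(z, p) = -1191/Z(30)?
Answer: -578585087/180 ≈ -3.2144e+6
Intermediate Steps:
S = 1156 (S = (-34)² = 1156)
d(B, s) = -2/9 + B²/9 (d(B, s) = -2/9 + (B*B)/9 = -2/9 + B²/9)
n(E) = 1 + E (n(E) = E + 1 = 1 + E)
j(z, p) = 397/20 (j(z, p) = -(-1191)/(2*30) = -½*(-397/10) = 397/20)
(d(536, -877) + j(S, n(-13))) - 3246303 = ((-2/9 + (⅑)*536²) + 397/20) - 3246303 = ((-2/9 + (⅑)*287296) + 397/20) - 3246303 = ((-2/9 + 287296/9) + 397/20) - 3246303 = (287294/9 + 397/20) - 3246303 = 5749453/180 - 3246303 = -578585087/180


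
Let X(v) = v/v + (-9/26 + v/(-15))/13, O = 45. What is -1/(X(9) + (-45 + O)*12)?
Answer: -1690/1567 ≈ -1.0785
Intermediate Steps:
X(v) = 329/338 - v/195 (X(v) = 1 + (-9*1/26 + v*(-1/15))*(1/13) = 1 + (-9/26 - v/15)*(1/13) = 1 + (-9/338 - v/195) = 329/338 - v/195)
-1/(X(9) + (-45 + O)*12) = -1/((329/338 - 1/195*9) + (-45 + 45)*12) = -1/((329/338 - 3/65) + 0*12) = -1/(1567/1690 + 0) = -1/1567/1690 = -1*1690/1567 = -1690/1567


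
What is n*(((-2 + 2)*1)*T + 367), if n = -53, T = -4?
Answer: -19451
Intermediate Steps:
n*(((-2 + 2)*1)*T + 367) = -53*(((-2 + 2)*1)*(-4) + 367) = -53*((0*1)*(-4) + 367) = -53*(0*(-4) + 367) = -53*(0 + 367) = -53*367 = -19451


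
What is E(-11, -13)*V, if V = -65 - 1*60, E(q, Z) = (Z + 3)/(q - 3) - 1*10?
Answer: 8125/7 ≈ 1160.7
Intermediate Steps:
E(q, Z) = -10 + (3 + Z)/(-3 + q) (E(q, Z) = (3 + Z)/(-3 + q) - 10 = -10 + (3 + Z)/(-3 + q))
V = -125 (V = -65 - 60 = -125)
E(-11, -13)*V = ((33 - 13 - 10*(-11))/(-3 - 11))*(-125) = ((33 - 13 + 110)/(-14))*(-125) = -1/14*130*(-125) = -65/7*(-125) = 8125/7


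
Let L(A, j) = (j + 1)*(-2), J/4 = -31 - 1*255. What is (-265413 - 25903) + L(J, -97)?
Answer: -291124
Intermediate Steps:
J = -1144 (J = 4*(-31 - 1*255) = 4*(-31 - 255) = 4*(-286) = -1144)
L(A, j) = -2 - 2*j (L(A, j) = (1 + j)*(-2) = -2 - 2*j)
(-265413 - 25903) + L(J, -97) = (-265413 - 25903) + (-2 - 2*(-97)) = -291316 + (-2 + 194) = -291316 + 192 = -291124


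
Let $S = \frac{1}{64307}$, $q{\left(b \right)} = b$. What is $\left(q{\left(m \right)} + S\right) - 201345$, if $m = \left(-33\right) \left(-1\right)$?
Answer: $- \frac{12945770783}{64307} \approx -2.0131 \cdot 10^{5}$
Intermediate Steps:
$m = 33$
$S = \frac{1}{64307} \approx 1.555 \cdot 10^{-5}$
$\left(q{\left(m \right)} + S\right) - 201345 = \left(33 + \frac{1}{64307}\right) - 201345 = \frac{2122132}{64307} - 201345 = - \frac{12945770783}{64307}$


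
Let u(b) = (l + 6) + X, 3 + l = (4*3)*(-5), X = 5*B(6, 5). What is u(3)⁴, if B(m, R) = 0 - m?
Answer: 57289761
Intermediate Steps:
B(m, R) = -m
X = -30 (X = 5*(-1*6) = 5*(-6) = -30)
l = -63 (l = -3 + (4*3)*(-5) = -3 + 12*(-5) = -3 - 60 = -63)
u(b) = -87 (u(b) = (-63 + 6) - 30 = -57 - 30 = -87)
u(3)⁴ = (-87)⁴ = 57289761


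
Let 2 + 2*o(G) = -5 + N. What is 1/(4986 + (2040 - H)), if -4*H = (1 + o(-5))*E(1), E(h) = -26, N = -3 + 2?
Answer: 2/14091 ≈ 0.00014193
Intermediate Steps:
N = -1
o(G) = -4 (o(G) = -1 + (-5 - 1)/2 = -1 + (½)*(-6) = -1 - 3 = -4)
H = -39/2 (H = -(1 - 4)*(-26)/4 = -(-3)*(-26)/4 = -¼*78 = -39/2 ≈ -19.500)
1/(4986 + (2040 - H)) = 1/(4986 + (2040 - 1*(-39/2))) = 1/(4986 + (2040 + 39/2)) = 1/(4986 + 4119/2) = 1/(14091/2) = 2/14091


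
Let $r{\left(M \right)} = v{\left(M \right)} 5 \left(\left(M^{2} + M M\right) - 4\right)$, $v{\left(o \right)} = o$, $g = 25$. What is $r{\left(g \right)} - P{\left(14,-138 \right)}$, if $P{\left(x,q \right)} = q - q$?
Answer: $155750$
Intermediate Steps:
$P{\left(x,q \right)} = 0$
$r{\left(M \right)} = 5 M \left(-4 + 2 M^{2}\right)$ ($r{\left(M \right)} = M 5 \left(\left(M^{2} + M M\right) - 4\right) = 5 M \left(\left(M^{2} + M^{2}\right) - 4\right) = 5 M \left(2 M^{2} - 4\right) = 5 M \left(-4 + 2 M^{2}\right)$)
$r{\left(g \right)} - P{\left(14,-138 \right)} = 10 \cdot 25 \left(-2 + 25^{2}\right) - 0 = 10 \cdot 25 \left(-2 + 625\right) + 0 = 10 \cdot 25 \cdot 623 + 0 = 155750 + 0 = 155750$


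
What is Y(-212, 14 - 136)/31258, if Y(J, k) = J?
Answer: -106/15629 ≈ -0.0067823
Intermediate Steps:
Y(-212, 14 - 136)/31258 = -212/31258 = -212*1/31258 = -106/15629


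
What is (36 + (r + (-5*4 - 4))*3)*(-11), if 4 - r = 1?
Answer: 297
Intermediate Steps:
r = 3 (r = 4 - 1*1 = 4 - 1 = 3)
(36 + (r + (-5*4 - 4))*3)*(-11) = (36 + (3 + (-5*4 - 4))*3)*(-11) = (36 + (3 + (-20 - 4))*3)*(-11) = (36 + (3 - 24)*3)*(-11) = (36 - 21*3)*(-11) = (36 - 63)*(-11) = -27*(-11) = 297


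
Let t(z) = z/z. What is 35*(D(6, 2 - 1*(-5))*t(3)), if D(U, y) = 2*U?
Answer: 420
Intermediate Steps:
t(z) = 1
35*(D(6, 2 - 1*(-5))*t(3)) = 35*((2*6)*1) = 35*(12*1) = 35*12 = 420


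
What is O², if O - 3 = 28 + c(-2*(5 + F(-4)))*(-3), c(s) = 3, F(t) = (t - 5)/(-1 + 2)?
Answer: 484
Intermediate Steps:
F(t) = -5 + t (F(t) = (-5 + t)/1 = (-5 + t)*1 = -5 + t)
O = 22 (O = 3 + (28 + 3*(-3)) = 3 + (28 - 9) = 3 + 19 = 22)
O² = 22² = 484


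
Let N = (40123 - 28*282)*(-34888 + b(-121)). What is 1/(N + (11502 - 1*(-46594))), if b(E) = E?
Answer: -1/1128176947 ≈ -8.8639e-10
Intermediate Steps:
N = -1128235043 (N = (40123 - 28*282)*(-34888 - 121) = (40123 - 7896)*(-35009) = 32227*(-35009) = -1128235043)
1/(N + (11502 - 1*(-46594))) = 1/(-1128235043 + (11502 - 1*(-46594))) = 1/(-1128235043 + (11502 + 46594)) = 1/(-1128235043 + 58096) = 1/(-1128176947) = -1/1128176947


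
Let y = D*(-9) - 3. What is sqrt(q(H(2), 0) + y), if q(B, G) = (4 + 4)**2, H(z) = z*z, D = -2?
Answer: sqrt(79) ≈ 8.8882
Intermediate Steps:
H(z) = z**2
q(B, G) = 64 (q(B, G) = 8**2 = 64)
y = 15 (y = -2*(-9) - 3 = 18 - 3 = 15)
sqrt(q(H(2), 0) + y) = sqrt(64 + 15) = sqrt(79)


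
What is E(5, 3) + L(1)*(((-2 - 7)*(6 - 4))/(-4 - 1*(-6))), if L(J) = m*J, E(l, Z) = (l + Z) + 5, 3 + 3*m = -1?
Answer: 25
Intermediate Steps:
m = -4/3 (m = -1 + (⅓)*(-1) = -1 - ⅓ = -4/3 ≈ -1.3333)
E(l, Z) = 5 + Z + l (E(l, Z) = (Z + l) + 5 = 5 + Z + l)
L(J) = -4*J/3
E(5, 3) + L(1)*(((-2 - 7)*(6 - 4))/(-4 - 1*(-6))) = (5 + 3 + 5) + (-4/3*1)*(((-2 - 7)*(6 - 4))/(-4 - 1*(-6))) = 13 - 4*(-9*2)/(3*(-4 + 6)) = 13 - (-24)/2 = 13 - 4/3*(-9) = 13 + 12 = 25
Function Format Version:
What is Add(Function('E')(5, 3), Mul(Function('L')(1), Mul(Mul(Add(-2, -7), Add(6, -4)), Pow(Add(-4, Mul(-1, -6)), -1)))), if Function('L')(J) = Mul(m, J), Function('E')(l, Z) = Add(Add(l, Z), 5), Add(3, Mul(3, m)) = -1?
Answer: 25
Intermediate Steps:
m = Rational(-4, 3) (m = Add(-1, Mul(Rational(1, 3), -1)) = Add(-1, Rational(-1, 3)) = Rational(-4, 3) ≈ -1.3333)
Function('E')(l, Z) = Add(5, Z, l) (Function('E')(l, Z) = Add(Add(Z, l), 5) = Add(5, Z, l))
Function('L')(J) = Mul(Rational(-4, 3), J)
Add(Function('E')(5, 3), Mul(Function('L')(1), Mul(Mul(Add(-2, -7), Add(6, -4)), Pow(Add(-4, Mul(-1, -6)), -1)))) = Add(Add(5, 3, 5), Mul(Mul(Rational(-4, 3), 1), Mul(Mul(Add(-2, -7), Add(6, -4)), Pow(Add(-4, Mul(-1, -6)), -1)))) = Add(13, Mul(Rational(-4, 3), Mul(Mul(-9, 2), Pow(Add(-4, 6), -1)))) = Add(13, Mul(Rational(-4, 3), Mul(-18, Pow(2, -1)))) = Add(13, Mul(Rational(-4, 3), Mul(-18, Rational(1, 2)))) = Add(13, Mul(Rational(-4, 3), -9)) = Add(13, 12) = 25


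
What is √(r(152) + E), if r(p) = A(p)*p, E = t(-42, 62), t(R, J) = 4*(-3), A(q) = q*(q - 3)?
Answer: 2*√860621 ≈ 1855.4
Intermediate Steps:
A(q) = q*(-3 + q)
t(R, J) = -12
E = -12
r(p) = p²*(-3 + p) (r(p) = (p*(-3 + p))*p = p²*(-3 + p))
√(r(152) + E) = √(152²*(-3 + 152) - 12) = √(23104*149 - 12) = √(3442496 - 12) = √3442484 = 2*√860621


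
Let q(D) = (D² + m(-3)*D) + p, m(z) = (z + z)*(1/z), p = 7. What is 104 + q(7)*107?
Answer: 7594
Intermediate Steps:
m(z) = 2 (m(z) = (2*z)/z = 2)
q(D) = 7 + D² + 2*D (q(D) = (D² + 2*D) + 7 = 7 + D² + 2*D)
104 + q(7)*107 = 104 + (7 + 7² + 2*7)*107 = 104 + (7 + 49 + 14)*107 = 104 + 70*107 = 104 + 7490 = 7594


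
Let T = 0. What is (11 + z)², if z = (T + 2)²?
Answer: 225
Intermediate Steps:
z = 4 (z = (0 + 2)² = 2² = 4)
(11 + z)² = (11 + 4)² = 15² = 225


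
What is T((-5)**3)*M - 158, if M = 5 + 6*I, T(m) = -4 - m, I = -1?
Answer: -279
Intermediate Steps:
M = -1 (M = 5 + 6*(-1) = 5 - 6 = -1)
T((-5)**3)*M - 158 = (-4 - 1*(-5)**3)*(-1) - 158 = (-4 - 1*(-125))*(-1) - 158 = (-4 + 125)*(-1) - 158 = 121*(-1) - 158 = -121 - 158 = -279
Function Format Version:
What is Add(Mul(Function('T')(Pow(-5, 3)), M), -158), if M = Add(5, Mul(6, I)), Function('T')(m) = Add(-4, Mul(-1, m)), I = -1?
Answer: -279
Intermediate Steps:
M = -1 (M = Add(5, Mul(6, -1)) = Add(5, -6) = -1)
Add(Mul(Function('T')(Pow(-5, 3)), M), -158) = Add(Mul(Add(-4, Mul(-1, Pow(-5, 3))), -1), -158) = Add(Mul(Add(-4, Mul(-1, -125)), -1), -158) = Add(Mul(Add(-4, 125), -1), -158) = Add(Mul(121, -1), -158) = Add(-121, -158) = -279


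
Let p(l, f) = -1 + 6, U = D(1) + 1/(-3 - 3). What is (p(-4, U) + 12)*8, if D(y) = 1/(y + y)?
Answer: 136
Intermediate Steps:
D(y) = 1/(2*y)
U = ⅓ (U = (½)/1 + 1/(-3 - 3) = (½)*1 + 1/(-6) = ½ - ⅙ = ⅓ ≈ 0.33333)
p(l, f) = 5
(p(-4, U) + 12)*8 = (5 + 12)*8 = 17*8 = 136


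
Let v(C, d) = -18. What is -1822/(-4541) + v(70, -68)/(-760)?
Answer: 38591/90820 ≈ 0.42492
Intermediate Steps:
-1822/(-4541) + v(70, -68)/(-760) = -1822/(-4541) - 18/(-760) = -1822*(-1/4541) - 18*(-1/760) = 1822/4541 + 9/380 = 38591/90820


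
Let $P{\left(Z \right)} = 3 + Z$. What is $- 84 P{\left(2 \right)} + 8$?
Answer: $-412$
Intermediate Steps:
$- 84 P{\left(2 \right)} + 8 = - 84 \left(3 + 2\right) + 8 = \left(-84\right) 5 + 8 = -420 + 8 = -412$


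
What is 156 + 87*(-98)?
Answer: -8370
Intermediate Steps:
156 + 87*(-98) = 156 - 8526 = -8370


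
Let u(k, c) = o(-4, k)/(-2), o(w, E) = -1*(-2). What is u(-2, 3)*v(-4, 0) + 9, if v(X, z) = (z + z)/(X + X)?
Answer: 9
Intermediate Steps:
o(w, E) = 2
v(X, z) = z/X (v(X, z) = (2*z)/((2*X)) = (2*z)*(1/(2*X)) = z/X)
u(k, c) = -1 (u(k, c) = 2/(-2) = 2*(-½) = -1)
u(-2, 3)*v(-4, 0) + 9 = -0/(-4) + 9 = -0*(-1)/4 + 9 = -1*0 + 9 = 0 + 9 = 9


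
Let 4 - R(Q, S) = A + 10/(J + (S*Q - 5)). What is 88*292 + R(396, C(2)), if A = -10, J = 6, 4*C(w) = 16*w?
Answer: 81474980/3169 ≈ 25710.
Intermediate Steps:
C(w) = 4*w (C(w) = (16*w)/4 = 4*w)
R(Q, S) = 14 - 10/(1 + Q*S) (R(Q, S) = 4 - (-10 + 10/(6 + (S*Q - 5))) = 4 - (-10 + 10/(6 + (Q*S - 5))) = 4 - (-10 + 10/(6 + (-5 + Q*S))) = 4 - (-10 + 10/(1 + Q*S)) = 4 + (10 - 10/(1 + Q*S)) = 14 - 10/(1 + Q*S))
88*292 + R(396, C(2)) = 88*292 + 2*(2 + 7*396*(4*2))/(1 + 396*(4*2)) = 25696 + 2*(2 + 7*396*8)/(1 + 396*8) = 25696 + 2*(2 + 22176)/(1 + 3168) = 25696 + 2*22178/3169 = 25696 + 2*(1/3169)*22178 = 25696 + 44356/3169 = 81474980/3169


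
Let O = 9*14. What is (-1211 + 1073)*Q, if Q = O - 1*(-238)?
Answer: -50232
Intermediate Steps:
O = 126
Q = 364 (Q = 126 - 1*(-238) = 126 + 238 = 364)
(-1211 + 1073)*Q = (-1211 + 1073)*364 = -138*364 = -50232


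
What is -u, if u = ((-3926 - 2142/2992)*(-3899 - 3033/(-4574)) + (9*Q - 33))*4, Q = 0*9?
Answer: -6161504179247/100628 ≈ -6.1231e+7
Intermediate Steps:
Q = 0
u = 6161504179247/100628 (u = ((-3926 - 2142/2992)*(-3899 - 3033/(-4574)) + (9*0 - 33))*4 = ((-3926 - 2142*1/2992)*(-3899 - 3033*(-1/4574)) + (0 - 33))*4 = ((-3926 - 63/88)*(-3899 + 3033/4574) - 33)*4 = (-345551/88*(-17830993/4574) - 33)*4 = (6161517462143/402512 - 33)*4 = (6161504179247/402512)*4 = 6161504179247/100628 ≈ 6.1231e+7)
-u = -1*6161504179247/100628 = -6161504179247/100628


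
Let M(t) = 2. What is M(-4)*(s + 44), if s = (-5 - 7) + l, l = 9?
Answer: 82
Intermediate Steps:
s = -3 (s = (-5 - 7) + 9 = -12 + 9 = -3)
M(-4)*(s + 44) = 2*(-3 + 44) = 2*41 = 82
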